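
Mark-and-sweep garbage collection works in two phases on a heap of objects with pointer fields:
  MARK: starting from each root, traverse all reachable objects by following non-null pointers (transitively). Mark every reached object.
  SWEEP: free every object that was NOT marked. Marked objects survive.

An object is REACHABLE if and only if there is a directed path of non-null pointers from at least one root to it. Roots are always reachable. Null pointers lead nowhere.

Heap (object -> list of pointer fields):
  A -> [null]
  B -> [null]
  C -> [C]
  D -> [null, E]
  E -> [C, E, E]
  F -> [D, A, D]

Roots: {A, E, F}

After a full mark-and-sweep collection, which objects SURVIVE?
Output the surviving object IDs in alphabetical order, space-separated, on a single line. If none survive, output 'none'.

Roots: A E F
Mark A: refs=null, marked=A
Mark E: refs=C E E, marked=A E
Mark F: refs=D A D, marked=A E F
Mark C: refs=C, marked=A C E F
Mark D: refs=null E, marked=A C D E F
Unmarked (collected): B

Answer: A C D E F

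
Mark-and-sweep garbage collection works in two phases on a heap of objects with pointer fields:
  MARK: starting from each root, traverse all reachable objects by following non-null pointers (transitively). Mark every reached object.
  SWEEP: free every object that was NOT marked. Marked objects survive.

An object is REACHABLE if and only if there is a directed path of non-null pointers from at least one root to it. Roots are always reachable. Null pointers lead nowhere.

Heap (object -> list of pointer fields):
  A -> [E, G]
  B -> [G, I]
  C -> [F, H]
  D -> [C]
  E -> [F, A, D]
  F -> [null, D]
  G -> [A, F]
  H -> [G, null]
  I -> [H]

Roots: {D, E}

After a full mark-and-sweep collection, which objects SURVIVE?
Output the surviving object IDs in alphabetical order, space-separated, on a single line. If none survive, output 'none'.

Roots: D E
Mark D: refs=C, marked=D
Mark E: refs=F A D, marked=D E
Mark C: refs=F H, marked=C D E
Mark F: refs=null D, marked=C D E F
Mark A: refs=E G, marked=A C D E F
Mark H: refs=G null, marked=A C D E F H
Mark G: refs=A F, marked=A C D E F G H
Unmarked (collected): B I

Answer: A C D E F G H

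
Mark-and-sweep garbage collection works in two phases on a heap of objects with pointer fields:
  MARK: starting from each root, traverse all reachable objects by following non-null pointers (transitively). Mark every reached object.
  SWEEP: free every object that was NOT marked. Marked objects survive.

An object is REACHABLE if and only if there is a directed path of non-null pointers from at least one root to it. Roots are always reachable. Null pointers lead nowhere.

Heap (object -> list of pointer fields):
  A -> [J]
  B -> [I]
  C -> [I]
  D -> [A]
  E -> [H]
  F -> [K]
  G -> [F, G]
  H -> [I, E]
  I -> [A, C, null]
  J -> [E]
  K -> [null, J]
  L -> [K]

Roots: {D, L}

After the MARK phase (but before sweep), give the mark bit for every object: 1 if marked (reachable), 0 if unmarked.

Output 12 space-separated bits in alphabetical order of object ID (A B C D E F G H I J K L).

Answer: 1 0 1 1 1 0 0 1 1 1 1 1

Derivation:
Roots: D L
Mark D: refs=A, marked=D
Mark L: refs=K, marked=D L
Mark A: refs=J, marked=A D L
Mark K: refs=null J, marked=A D K L
Mark J: refs=E, marked=A D J K L
Mark E: refs=H, marked=A D E J K L
Mark H: refs=I E, marked=A D E H J K L
Mark I: refs=A C null, marked=A D E H I J K L
Mark C: refs=I, marked=A C D E H I J K L
Unmarked (collected): B F G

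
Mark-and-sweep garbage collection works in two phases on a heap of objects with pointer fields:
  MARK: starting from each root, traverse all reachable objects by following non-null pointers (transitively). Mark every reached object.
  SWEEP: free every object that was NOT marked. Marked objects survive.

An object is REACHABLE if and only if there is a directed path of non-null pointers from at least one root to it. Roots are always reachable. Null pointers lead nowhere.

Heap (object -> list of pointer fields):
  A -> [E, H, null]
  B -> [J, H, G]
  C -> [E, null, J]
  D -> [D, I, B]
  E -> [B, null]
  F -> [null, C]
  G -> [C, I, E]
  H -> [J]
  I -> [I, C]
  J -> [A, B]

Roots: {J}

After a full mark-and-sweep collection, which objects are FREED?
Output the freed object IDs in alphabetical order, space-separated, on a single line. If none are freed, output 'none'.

Roots: J
Mark J: refs=A B, marked=J
Mark A: refs=E H null, marked=A J
Mark B: refs=J H G, marked=A B J
Mark E: refs=B null, marked=A B E J
Mark H: refs=J, marked=A B E H J
Mark G: refs=C I E, marked=A B E G H J
Mark C: refs=E null J, marked=A B C E G H J
Mark I: refs=I C, marked=A B C E G H I J
Unmarked (collected): D F

Answer: D F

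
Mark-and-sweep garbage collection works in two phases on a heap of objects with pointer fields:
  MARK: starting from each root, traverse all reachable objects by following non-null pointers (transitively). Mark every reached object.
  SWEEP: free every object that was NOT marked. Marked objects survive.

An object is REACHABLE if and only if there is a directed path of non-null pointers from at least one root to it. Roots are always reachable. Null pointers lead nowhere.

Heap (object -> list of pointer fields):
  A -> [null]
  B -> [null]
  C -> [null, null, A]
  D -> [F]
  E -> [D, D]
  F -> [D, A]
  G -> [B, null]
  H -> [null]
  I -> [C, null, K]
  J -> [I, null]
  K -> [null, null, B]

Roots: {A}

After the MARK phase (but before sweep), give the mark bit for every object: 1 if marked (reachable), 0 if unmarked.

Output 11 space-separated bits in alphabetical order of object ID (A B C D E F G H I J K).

Roots: A
Mark A: refs=null, marked=A
Unmarked (collected): B C D E F G H I J K

Answer: 1 0 0 0 0 0 0 0 0 0 0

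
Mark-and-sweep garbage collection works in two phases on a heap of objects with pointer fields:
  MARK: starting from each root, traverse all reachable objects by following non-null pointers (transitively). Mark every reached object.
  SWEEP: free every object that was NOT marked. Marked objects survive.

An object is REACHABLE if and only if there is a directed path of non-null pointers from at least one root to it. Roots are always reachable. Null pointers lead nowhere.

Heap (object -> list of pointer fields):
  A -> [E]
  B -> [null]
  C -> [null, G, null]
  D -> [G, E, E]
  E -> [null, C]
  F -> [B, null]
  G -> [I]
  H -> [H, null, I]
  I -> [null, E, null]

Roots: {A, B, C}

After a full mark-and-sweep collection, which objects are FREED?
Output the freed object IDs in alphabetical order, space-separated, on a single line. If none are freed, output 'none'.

Roots: A B C
Mark A: refs=E, marked=A
Mark B: refs=null, marked=A B
Mark C: refs=null G null, marked=A B C
Mark E: refs=null C, marked=A B C E
Mark G: refs=I, marked=A B C E G
Mark I: refs=null E null, marked=A B C E G I
Unmarked (collected): D F H

Answer: D F H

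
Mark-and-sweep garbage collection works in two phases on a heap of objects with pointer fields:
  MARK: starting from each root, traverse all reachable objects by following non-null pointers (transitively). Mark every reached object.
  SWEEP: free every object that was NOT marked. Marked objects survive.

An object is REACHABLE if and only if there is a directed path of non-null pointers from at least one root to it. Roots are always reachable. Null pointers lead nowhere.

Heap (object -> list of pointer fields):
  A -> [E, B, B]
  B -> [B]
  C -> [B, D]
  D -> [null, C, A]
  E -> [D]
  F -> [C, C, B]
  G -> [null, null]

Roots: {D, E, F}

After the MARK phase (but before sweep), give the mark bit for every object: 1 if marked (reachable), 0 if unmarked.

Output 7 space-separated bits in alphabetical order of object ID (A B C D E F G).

Roots: D E F
Mark D: refs=null C A, marked=D
Mark E: refs=D, marked=D E
Mark F: refs=C C B, marked=D E F
Mark C: refs=B D, marked=C D E F
Mark A: refs=E B B, marked=A C D E F
Mark B: refs=B, marked=A B C D E F
Unmarked (collected): G

Answer: 1 1 1 1 1 1 0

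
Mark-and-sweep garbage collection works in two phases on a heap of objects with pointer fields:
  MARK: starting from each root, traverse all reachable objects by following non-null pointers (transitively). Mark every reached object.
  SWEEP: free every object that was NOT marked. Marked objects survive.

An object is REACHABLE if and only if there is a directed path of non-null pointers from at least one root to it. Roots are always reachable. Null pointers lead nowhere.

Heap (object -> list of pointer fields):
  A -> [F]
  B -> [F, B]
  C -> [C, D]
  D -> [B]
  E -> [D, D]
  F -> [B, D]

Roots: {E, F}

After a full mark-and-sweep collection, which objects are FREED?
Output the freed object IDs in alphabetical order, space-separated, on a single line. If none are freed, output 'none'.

Answer: A C

Derivation:
Roots: E F
Mark E: refs=D D, marked=E
Mark F: refs=B D, marked=E F
Mark D: refs=B, marked=D E F
Mark B: refs=F B, marked=B D E F
Unmarked (collected): A C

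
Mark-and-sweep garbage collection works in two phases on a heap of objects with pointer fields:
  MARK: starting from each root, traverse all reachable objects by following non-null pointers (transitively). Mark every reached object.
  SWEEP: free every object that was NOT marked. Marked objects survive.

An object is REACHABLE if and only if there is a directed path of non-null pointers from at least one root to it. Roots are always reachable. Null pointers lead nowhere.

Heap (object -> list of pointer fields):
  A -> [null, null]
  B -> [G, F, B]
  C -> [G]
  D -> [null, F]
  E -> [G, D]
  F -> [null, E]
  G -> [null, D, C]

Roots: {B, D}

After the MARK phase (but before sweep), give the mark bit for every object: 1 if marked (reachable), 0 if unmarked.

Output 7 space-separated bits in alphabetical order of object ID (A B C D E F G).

Answer: 0 1 1 1 1 1 1

Derivation:
Roots: B D
Mark B: refs=G F B, marked=B
Mark D: refs=null F, marked=B D
Mark G: refs=null D C, marked=B D G
Mark F: refs=null E, marked=B D F G
Mark C: refs=G, marked=B C D F G
Mark E: refs=G D, marked=B C D E F G
Unmarked (collected): A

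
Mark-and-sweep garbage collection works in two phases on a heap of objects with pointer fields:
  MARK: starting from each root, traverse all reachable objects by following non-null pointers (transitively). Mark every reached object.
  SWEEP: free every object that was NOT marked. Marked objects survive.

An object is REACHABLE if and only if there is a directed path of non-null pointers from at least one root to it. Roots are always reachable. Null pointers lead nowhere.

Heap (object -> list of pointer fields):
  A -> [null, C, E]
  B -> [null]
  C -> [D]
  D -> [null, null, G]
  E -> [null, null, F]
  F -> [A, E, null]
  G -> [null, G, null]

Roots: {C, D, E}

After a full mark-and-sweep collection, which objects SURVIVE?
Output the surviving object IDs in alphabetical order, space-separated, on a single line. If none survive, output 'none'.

Answer: A C D E F G

Derivation:
Roots: C D E
Mark C: refs=D, marked=C
Mark D: refs=null null G, marked=C D
Mark E: refs=null null F, marked=C D E
Mark G: refs=null G null, marked=C D E G
Mark F: refs=A E null, marked=C D E F G
Mark A: refs=null C E, marked=A C D E F G
Unmarked (collected): B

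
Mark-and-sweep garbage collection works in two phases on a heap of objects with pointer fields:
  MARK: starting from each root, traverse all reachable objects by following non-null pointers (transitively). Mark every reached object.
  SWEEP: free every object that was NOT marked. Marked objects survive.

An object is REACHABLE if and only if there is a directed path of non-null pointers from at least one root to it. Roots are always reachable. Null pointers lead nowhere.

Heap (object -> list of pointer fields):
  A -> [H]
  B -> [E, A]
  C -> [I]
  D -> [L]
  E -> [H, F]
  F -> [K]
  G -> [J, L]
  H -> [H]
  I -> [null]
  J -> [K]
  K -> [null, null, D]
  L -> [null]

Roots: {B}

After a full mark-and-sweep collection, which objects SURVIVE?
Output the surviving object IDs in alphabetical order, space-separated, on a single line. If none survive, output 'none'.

Answer: A B D E F H K L

Derivation:
Roots: B
Mark B: refs=E A, marked=B
Mark E: refs=H F, marked=B E
Mark A: refs=H, marked=A B E
Mark H: refs=H, marked=A B E H
Mark F: refs=K, marked=A B E F H
Mark K: refs=null null D, marked=A B E F H K
Mark D: refs=L, marked=A B D E F H K
Mark L: refs=null, marked=A B D E F H K L
Unmarked (collected): C G I J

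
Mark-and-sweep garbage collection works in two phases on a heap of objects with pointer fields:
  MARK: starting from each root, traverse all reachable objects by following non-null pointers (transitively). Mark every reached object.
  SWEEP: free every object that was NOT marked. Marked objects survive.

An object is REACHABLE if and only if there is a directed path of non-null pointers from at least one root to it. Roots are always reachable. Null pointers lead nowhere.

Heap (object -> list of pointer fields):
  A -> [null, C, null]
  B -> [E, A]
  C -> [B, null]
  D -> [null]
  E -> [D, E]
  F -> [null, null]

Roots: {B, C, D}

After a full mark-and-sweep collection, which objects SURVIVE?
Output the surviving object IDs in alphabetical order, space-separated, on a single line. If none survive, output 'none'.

Roots: B C D
Mark B: refs=E A, marked=B
Mark C: refs=B null, marked=B C
Mark D: refs=null, marked=B C D
Mark E: refs=D E, marked=B C D E
Mark A: refs=null C null, marked=A B C D E
Unmarked (collected): F

Answer: A B C D E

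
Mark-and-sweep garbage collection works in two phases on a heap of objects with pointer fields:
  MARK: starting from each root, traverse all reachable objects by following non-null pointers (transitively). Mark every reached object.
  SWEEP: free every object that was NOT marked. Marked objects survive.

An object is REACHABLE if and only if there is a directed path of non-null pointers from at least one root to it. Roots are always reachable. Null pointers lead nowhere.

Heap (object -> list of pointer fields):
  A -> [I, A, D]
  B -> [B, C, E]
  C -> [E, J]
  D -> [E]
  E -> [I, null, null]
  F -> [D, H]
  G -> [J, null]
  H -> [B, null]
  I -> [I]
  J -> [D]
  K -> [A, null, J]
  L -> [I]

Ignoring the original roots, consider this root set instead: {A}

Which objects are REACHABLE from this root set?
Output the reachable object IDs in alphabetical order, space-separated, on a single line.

Answer: A D E I

Derivation:
Roots: A
Mark A: refs=I A D, marked=A
Mark I: refs=I, marked=A I
Mark D: refs=E, marked=A D I
Mark E: refs=I null null, marked=A D E I
Unmarked (collected): B C F G H J K L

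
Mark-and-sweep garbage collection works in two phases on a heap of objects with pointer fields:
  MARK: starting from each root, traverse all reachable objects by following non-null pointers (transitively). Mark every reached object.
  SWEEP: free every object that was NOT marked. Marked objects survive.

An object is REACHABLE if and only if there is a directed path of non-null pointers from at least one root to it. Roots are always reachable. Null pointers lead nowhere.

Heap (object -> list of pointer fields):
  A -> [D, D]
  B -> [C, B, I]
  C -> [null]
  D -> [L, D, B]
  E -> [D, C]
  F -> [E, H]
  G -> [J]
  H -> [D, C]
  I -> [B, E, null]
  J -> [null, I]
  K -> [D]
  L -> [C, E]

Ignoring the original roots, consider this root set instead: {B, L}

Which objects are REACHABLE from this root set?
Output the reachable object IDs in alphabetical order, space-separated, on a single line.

Roots: B L
Mark B: refs=C B I, marked=B
Mark L: refs=C E, marked=B L
Mark C: refs=null, marked=B C L
Mark I: refs=B E null, marked=B C I L
Mark E: refs=D C, marked=B C E I L
Mark D: refs=L D B, marked=B C D E I L
Unmarked (collected): A F G H J K

Answer: B C D E I L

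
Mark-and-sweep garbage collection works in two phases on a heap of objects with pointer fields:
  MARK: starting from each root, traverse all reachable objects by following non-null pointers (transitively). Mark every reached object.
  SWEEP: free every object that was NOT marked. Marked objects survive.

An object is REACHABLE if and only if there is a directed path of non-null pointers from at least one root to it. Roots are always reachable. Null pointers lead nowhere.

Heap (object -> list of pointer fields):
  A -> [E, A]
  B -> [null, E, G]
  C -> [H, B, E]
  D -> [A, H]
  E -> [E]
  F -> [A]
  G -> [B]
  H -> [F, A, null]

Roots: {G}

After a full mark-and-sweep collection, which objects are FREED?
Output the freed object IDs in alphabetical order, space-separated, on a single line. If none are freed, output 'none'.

Answer: A C D F H

Derivation:
Roots: G
Mark G: refs=B, marked=G
Mark B: refs=null E G, marked=B G
Mark E: refs=E, marked=B E G
Unmarked (collected): A C D F H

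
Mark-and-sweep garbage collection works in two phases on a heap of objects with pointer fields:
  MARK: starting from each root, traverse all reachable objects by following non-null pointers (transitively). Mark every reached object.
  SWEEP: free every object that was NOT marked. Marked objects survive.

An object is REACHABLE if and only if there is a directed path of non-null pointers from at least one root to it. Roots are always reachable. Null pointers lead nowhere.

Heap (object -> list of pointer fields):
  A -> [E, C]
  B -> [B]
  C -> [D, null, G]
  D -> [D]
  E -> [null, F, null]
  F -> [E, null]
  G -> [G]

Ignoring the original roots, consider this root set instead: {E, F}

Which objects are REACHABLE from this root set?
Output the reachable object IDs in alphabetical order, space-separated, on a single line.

Roots: E F
Mark E: refs=null F null, marked=E
Mark F: refs=E null, marked=E F
Unmarked (collected): A B C D G

Answer: E F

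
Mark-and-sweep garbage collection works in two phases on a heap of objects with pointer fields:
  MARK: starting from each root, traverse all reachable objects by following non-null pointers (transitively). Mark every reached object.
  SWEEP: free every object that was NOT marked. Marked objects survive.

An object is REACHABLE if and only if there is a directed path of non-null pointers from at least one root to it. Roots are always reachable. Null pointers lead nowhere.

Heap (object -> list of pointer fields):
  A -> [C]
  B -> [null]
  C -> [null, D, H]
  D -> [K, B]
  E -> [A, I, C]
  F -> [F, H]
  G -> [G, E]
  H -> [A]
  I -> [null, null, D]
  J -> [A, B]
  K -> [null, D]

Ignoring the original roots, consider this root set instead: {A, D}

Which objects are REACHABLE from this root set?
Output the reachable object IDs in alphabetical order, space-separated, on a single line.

Roots: A D
Mark A: refs=C, marked=A
Mark D: refs=K B, marked=A D
Mark C: refs=null D H, marked=A C D
Mark K: refs=null D, marked=A C D K
Mark B: refs=null, marked=A B C D K
Mark H: refs=A, marked=A B C D H K
Unmarked (collected): E F G I J

Answer: A B C D H K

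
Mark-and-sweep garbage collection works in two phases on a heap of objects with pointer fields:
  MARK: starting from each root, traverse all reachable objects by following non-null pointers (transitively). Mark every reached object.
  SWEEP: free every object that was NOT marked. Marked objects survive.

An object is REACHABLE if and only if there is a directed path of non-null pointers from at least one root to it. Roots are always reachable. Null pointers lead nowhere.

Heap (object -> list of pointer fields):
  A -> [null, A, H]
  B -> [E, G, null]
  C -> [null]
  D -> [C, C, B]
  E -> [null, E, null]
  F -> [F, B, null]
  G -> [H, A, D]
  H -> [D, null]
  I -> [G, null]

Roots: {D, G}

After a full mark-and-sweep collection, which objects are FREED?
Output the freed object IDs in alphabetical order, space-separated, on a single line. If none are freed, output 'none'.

Answer: F I

Derivation:
Roots: D G
Mark D: refs=C C B, marked=D
Mark G: refs=H A D, marked=D G
Mark C: refs=null, marked=C D G
Mark B: refs=E G null, marked=B C D G
Mark H: refs=D null, marked=B C D G H
Mark A: refs=null A H, marked=A B C D G H
Mark E: refs=null E null, marked=A B C D E G H
Unmarked (collected): F I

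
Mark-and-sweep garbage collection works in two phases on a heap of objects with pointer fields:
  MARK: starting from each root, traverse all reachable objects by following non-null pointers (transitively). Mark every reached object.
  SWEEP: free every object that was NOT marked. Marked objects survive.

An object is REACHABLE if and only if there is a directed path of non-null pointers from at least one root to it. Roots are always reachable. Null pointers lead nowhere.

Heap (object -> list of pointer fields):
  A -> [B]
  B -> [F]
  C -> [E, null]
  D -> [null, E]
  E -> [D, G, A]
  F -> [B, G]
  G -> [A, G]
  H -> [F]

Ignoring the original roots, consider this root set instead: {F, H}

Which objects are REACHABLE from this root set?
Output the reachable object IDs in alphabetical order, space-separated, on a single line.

Answer: A B F G H

Derivation:
Roots: F H
Mark F: refs=B G, marked=F
Mark H: refs=F, marked=F H
Mark B: refs=F, marked=B F H
Mark G: refs=A G, marked=B F G H
Mark A: refs=B, marked=A B F G H
Unmarked (collected): C D E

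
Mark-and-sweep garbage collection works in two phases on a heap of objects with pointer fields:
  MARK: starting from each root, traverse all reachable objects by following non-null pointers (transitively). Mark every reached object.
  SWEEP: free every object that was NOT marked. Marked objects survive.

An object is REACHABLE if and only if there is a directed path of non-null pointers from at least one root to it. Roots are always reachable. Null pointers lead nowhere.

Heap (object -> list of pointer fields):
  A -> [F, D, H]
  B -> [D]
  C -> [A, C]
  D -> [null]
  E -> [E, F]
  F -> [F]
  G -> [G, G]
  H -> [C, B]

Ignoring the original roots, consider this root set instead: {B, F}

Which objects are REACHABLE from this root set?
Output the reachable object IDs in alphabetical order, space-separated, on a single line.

Answer: B D F

Derivation:
Roots: B F
Mark B: refs=D, marked=B
Mark F: refs=F, marked=B F
Mark D: refs=null, marked=B D F
Unmarked (collected): A C E G H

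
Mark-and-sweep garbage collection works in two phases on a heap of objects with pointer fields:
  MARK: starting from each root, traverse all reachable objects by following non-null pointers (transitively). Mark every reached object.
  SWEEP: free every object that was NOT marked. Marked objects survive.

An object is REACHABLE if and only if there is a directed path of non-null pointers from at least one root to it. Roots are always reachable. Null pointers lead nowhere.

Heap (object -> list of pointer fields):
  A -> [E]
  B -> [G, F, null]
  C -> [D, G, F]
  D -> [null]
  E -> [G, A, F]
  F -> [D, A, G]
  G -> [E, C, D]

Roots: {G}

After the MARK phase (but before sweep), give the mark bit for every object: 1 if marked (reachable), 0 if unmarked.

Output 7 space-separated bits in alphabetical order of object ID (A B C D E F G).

Answer: 1 0 1 1 1 1 1

Derivation:
Roots: G
Mark G: refs=E C D, marked=G
Mark E: refs=G A F, marked=E G
Mark C: refs=D G F, marked=C E G
Mark D: refs=null, marked=C D E G
Mark A: refs=E, marked=A C D E G
Mark F: refs=D A G, marked=A C D E F G
Unmarked (collected): B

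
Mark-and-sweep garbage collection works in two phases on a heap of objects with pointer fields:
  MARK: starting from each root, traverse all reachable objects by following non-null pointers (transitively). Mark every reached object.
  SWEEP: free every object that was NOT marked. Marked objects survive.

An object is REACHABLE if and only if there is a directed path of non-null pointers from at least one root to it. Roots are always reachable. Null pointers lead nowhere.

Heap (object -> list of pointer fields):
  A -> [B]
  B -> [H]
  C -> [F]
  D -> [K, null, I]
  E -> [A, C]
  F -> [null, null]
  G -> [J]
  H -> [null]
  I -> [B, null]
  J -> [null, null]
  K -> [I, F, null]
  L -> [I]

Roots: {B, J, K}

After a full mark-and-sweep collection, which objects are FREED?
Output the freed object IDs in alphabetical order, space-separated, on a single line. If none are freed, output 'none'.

Roots: B J K
Mark B: refs=H, marked=B
Mark J: refs=null null, marked=B J
Mark K: refs=I F null, marked=B J K
Mark H: refs=null, marked=B H J K
Mark I: refs=B null, marked=B H I J K
Mark F: refs=null null, marked=B F H I J K
Unmarked (collected): A C D E G L

Answer: A C D E G L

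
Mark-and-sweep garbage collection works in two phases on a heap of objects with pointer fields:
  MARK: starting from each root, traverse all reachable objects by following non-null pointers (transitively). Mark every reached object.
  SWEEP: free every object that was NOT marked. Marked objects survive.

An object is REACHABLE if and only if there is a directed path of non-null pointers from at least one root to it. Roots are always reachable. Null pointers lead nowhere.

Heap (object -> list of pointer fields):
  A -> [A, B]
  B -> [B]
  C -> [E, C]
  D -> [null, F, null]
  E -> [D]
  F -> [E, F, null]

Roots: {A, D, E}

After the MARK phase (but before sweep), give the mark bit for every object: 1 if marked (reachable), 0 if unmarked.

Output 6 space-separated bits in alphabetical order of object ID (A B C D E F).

Answer: 1 1 0 1 1 1

Derivation:
Roots: A D E
Mark A: refs=A B, marked=A
Mark D: refs=null F null, marked=A D
Mark E: refs=D, marked=A D E
Mark B: refs=B, marked=A B D E
Mark F: refs=E F null, marked=A B D E F
Unmarked (collected): C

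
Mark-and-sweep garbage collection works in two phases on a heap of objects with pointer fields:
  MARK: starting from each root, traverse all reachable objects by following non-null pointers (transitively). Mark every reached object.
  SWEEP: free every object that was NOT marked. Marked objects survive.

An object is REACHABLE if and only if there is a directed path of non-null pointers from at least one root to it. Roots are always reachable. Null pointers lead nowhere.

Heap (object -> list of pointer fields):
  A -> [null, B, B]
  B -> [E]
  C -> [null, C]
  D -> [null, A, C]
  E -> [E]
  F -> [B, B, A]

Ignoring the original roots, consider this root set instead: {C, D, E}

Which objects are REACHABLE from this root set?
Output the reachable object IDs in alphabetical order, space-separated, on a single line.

Answer: A B C D E

Derivation:
Roots: C D E
Mark C: refs=null C, marked=C
Mark D: refs=null A C, marked=C D
Mark E: refs=E, marked=C D E
Mark A: refs=null B B, marked=A C D E
Mark B: refs=E, marked=A B C D E
Unmarked (collected): F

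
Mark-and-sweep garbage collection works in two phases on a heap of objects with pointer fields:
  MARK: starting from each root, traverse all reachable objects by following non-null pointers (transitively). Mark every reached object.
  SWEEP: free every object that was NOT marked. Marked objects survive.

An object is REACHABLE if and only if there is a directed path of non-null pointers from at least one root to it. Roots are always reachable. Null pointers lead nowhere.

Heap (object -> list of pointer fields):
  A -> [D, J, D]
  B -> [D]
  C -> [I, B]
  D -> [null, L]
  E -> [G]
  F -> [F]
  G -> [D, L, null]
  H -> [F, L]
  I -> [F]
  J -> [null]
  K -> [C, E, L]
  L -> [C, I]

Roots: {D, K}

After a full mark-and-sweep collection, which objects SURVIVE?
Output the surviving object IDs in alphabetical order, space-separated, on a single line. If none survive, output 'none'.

Answer: B C D E F G I K L

Derivation:
Roots: D K
Mark D: refs=null L, marked=D
Mark K: refs=C E L, marked=D K
Mark L: refs=C I, marked=D K L
Mark C: refs=I B, marked=C D K L
Mark E: refs=G, marked=C D E K L
Mark I: refs=F, marked=C D E I K L
Mark B: refs=D, marked=B C D E I K L
Mark G: refs=D L null, marked=B C D E G I K L
Mark F: refs=F, marked=B C D E F G I K L
Unmarked (collected): A H J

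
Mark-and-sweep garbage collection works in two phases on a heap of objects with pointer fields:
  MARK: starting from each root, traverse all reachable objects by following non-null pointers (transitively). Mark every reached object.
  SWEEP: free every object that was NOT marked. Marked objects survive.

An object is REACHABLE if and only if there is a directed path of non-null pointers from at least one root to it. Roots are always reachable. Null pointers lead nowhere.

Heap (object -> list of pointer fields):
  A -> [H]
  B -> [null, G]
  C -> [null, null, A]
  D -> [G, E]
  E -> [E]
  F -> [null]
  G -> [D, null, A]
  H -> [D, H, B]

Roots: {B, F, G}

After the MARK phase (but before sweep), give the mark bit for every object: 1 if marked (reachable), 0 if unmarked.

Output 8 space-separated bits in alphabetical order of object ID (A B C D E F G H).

Answer: 1 1 0 1 1 1 1 1

Derivation:
Roots: B F G
Mark B: refs=null G, marked=B
Mark F: refs=null, marked=B F
Mark G: refs=D null A, marked=B F G
Mark D: refs=G E, marked=B D F G
Mark A: refs=H, marked=A B D F G
Mark E: refs=E, marked=A B D E F G
Mark H: refs=D H B, marked=A B D E F G H
Unmarked (collected): C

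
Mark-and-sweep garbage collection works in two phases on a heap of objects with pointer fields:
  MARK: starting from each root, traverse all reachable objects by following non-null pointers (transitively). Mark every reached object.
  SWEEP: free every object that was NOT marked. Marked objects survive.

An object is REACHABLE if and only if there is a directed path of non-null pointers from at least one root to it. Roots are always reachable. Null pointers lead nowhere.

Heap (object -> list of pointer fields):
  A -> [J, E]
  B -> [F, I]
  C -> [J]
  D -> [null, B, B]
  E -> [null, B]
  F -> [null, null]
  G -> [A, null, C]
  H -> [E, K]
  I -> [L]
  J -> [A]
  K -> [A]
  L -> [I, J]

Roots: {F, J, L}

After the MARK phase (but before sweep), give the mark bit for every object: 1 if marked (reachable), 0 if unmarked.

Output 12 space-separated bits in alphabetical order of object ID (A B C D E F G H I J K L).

Answer: 1 1 0 0 1 1 0 0 1 1 0 1

Derivation:
Roots: F J L
Mark F: refs=null null, marked=F
Mark J: refs=A, marked=F J
Mark L: refs=I J, marked=F J L
Mark A: refs=J E, marked=A F J L
Mark I: refs=L, marked=A F I J L
Mark E: refs=null B, marked=A E F I J L
Mark B: refs=F I, marked=A B E F I J L
Unmarked (collected): C D G H K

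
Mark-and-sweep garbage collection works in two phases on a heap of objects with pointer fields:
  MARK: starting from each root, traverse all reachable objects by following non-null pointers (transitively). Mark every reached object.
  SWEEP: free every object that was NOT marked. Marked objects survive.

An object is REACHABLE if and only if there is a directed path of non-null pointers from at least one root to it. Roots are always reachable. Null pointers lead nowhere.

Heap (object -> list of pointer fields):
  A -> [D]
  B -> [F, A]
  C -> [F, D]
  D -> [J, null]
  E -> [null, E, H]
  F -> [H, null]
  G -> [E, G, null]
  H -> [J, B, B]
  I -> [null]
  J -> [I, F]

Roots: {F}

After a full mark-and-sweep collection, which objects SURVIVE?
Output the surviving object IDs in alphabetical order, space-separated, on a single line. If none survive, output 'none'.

Answer: A B D F H I J

Derivation:
Roots: F
Mark F: refs=H null, marked=F
Mark H: refs=J B B, marked=F H
Mark J: refs=I F, marked=F H J
Mark B: refs=F A, marked=B F H J
Mark I: refs=null, marked=B F H I J
Mark A: refs=D, marked=A B F H I J
Mark D: refs=J null, marked=A B D F H I J
Unmarked (collected): C E G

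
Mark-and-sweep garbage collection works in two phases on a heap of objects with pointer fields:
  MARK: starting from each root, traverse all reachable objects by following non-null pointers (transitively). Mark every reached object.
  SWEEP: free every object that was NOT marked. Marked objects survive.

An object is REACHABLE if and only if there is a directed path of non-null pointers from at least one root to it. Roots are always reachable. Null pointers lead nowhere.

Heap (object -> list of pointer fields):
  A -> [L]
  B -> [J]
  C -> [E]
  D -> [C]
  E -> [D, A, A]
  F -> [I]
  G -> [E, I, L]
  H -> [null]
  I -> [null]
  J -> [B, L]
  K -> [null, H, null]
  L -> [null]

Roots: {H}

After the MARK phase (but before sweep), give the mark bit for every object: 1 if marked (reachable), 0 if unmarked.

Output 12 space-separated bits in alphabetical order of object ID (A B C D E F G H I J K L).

Answer: 0 0 0 0 0 0 0 1 0 0 0 0

Derivation:
Roots: H
Mark H: refs=null, marked=H
Unmarked (collected): A B C D E F G I J K L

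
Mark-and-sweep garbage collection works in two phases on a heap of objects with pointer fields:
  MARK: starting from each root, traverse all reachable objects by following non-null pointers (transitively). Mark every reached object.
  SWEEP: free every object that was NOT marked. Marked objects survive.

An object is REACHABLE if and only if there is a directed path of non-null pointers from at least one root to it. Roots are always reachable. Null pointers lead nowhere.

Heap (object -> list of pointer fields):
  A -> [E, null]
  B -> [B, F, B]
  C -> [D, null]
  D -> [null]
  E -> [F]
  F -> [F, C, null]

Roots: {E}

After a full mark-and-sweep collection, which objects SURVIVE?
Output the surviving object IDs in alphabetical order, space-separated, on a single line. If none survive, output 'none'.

Roots: E
Mark E: refs=F, marked=E
Mark F: refs=F C null, marked=E F
Mark C: refs=D null, marked=C E F
Mark D: refs=null, marked=C D E F
Unmarked (collected): A B

Answer: C D E F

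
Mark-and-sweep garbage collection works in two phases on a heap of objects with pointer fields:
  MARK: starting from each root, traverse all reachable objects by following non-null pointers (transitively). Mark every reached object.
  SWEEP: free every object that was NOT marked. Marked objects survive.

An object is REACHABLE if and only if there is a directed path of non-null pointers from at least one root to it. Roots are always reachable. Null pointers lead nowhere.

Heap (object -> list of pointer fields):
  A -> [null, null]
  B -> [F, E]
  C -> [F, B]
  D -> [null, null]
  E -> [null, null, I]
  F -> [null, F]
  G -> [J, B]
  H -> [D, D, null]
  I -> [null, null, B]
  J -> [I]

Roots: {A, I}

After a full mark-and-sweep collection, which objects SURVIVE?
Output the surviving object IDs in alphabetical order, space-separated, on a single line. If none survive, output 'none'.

Roots: A I
Mark A: refs=null null, marked=A
Mark I: refs=null null B, marked=A I
Mark B: refs=F E, marked=A B I
Mark F: refs=null F, marked=A B F I
Mark E: refs=null null I, marked=A B E F I
Unmarked (collected): C D G H J

Answer: A B E F I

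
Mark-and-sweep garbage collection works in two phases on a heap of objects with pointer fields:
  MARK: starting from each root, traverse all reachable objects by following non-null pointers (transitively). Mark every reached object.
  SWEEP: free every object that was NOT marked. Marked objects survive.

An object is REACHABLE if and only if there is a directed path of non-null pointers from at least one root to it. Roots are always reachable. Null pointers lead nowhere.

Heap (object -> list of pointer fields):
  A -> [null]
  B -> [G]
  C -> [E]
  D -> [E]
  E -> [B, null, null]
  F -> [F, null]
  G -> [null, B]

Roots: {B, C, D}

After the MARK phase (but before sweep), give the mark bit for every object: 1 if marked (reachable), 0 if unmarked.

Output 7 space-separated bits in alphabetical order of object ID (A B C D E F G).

Roots: B C D
Mark B: refs=G, marked=B
Mark C: refs=E, marked=B C
Mark D: refs=E, marked=B C D
Mark G: refs=null B, marked=B C D G
Mark E: refs=B null null, marked=B C D E G
Unmarked (collected): A F

Answer: 0 1 1 1 1 0 1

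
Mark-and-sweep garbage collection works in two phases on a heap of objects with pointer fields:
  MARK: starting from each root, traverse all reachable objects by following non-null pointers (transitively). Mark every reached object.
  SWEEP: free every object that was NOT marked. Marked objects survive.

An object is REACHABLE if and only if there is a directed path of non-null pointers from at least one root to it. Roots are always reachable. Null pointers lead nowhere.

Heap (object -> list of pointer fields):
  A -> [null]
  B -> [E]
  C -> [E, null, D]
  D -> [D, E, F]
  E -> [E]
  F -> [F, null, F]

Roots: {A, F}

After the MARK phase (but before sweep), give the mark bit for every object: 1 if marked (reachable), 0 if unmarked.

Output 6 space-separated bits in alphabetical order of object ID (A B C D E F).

Roots: A F
Mark A: refs=null, marked=A
Mark F: refs=F null F, marked=A F
Unmarked (collected): B C D E

Answer: 1 0 0 0 0 1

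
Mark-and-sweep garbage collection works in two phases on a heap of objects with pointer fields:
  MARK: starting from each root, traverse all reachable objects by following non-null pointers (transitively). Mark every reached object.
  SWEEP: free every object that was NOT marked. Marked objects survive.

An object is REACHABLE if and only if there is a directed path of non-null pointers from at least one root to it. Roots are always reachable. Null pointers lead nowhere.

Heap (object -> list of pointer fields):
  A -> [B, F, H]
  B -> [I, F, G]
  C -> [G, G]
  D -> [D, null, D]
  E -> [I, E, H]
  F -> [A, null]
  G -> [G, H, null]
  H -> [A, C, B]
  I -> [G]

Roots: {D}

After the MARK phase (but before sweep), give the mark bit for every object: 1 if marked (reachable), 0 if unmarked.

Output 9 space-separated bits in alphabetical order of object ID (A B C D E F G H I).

Roots: D
Mark D: refs=D null D, marked=D
Unmarked (collected): A B C E F G H I

Answer: 0 0 0 1 0 0 0 0 0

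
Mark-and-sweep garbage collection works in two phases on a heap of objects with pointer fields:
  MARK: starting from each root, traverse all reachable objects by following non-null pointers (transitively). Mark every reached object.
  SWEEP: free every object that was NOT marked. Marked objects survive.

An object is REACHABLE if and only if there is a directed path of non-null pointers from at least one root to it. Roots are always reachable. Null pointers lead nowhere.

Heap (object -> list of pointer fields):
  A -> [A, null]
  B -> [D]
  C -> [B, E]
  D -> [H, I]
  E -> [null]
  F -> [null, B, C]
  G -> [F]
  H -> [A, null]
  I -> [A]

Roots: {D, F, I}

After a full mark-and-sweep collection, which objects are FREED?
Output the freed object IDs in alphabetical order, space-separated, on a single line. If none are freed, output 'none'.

Answer: G

Derivation:
Roots: D F I
Mark D: refs=H I, marked=D
Mark F: refs=null B C, marked=D F
Mark I: refs=A, marked=D F I
Mark H: refs=A null, marked=D F H I
Mark B: refs=D, marked=B D F H I
Mark C: refs=B E, marked=B C D F H I
Mark A: refs=A null, marked=A B C D F H I
Mark E: refs=null, marked=A B C D E F H I
Unmarked (collected): G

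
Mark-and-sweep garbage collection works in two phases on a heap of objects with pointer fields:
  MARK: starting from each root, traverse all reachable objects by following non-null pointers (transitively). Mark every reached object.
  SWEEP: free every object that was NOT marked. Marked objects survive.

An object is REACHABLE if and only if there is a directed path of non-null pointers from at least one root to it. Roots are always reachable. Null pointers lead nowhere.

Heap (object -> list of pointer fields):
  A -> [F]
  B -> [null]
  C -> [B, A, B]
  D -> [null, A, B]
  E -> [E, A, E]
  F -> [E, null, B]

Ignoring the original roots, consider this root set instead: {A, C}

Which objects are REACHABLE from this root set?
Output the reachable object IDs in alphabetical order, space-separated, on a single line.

Answer: A B C E F

Derivation:
Roots: A C
Mark A: refs=F, marked=A
Mark C: refs=B A B, marked=A C
Mark F: refs=E null B, marked=A C F
Mark B: refs=null, marked=A B C F
Mark E: refs=E A E, marked=A B C E F
Unmarked (collected): D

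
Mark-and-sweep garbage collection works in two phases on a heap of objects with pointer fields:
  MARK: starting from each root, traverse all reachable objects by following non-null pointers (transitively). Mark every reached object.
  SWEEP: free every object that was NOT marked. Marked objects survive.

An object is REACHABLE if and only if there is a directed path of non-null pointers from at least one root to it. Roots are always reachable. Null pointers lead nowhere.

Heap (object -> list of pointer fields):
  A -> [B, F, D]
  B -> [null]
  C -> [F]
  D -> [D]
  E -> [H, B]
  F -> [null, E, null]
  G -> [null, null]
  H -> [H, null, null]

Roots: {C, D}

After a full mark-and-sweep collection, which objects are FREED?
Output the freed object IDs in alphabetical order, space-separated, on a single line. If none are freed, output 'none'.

Roots: C D
Mark C: refs=F, marked=C
Mark D: refs=D, marked=C D
Mark F: refs=null E null, marked=C D F
Mark E: refs=H B, marked=C D E F
Mark H: refs=H null null, marked=C D E F H
Mark B: refs=null, marked=B C D E F H
Unmarked (collected): A G

Answer: A G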